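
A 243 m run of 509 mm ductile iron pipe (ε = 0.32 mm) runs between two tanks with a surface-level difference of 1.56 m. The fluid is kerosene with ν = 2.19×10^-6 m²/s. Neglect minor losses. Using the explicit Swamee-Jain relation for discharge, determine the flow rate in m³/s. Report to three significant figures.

Swamee-Jain (Type II): Q = -0.965·√(gD⁵h_f/L)·ln[ε/(3.7D) + √(3.17ν²L/(gD³h_f))]
√(gD⁵h_f/L) = √(9.81·0.509⁵·1.56/243) = 0.04639
ε/(3.7D) = 1.70×10^-4; √(3.17ν²L/(gD³h_f)) = 4.28×10^-5
Q = -0.965·0.04639·ln(2.127×10^-4) = 0.3785 m³/s
Check: V = 1.86 m/s, Re = 4.32×10^5, f = 0.01866, h_f = 1.57 m ≈ 1.56 m ✓

Q ≈ 0.378 m³/s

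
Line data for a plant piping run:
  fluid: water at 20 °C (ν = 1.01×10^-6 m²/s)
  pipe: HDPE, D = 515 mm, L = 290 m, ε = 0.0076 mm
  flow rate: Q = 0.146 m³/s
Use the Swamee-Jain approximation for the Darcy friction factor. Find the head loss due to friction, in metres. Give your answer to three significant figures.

h_f ≈ 0.199 m

V = 4Q/(πD²) = 4·0.146/(π·0.515²) = 0.7009 m/s
Re = VD/ν = 0.7009·0.515/1.01×10^-6 = 3.57×10^5 → turbulent
ε/D = 0.0076/515 = 1.48×10^-5
Swamee-Jain: f = 0.01411
h_f = f(L/D)V²/(2g) = 0.01411·(290/0.515)·0.7009²/(2·9.81) = 0.1989 m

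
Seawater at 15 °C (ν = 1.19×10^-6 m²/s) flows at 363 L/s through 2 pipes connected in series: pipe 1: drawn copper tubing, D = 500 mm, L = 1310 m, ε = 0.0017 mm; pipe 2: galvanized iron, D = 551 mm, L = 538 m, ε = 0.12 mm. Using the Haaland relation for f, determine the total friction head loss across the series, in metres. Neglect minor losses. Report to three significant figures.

H ≈ 7.28 m

Pipe 1: V = 1.849 m/s, Re = 7.77×10^5, ε/D = 3.40×10^-6, f = 0.01214, h_1 = f(L/D)V²/2g = 5.542 m
Pipe 2: V = 1.522 m/s, Re = 7.05×10^5, ε/D = 2.18×10^-4, f = 0.01508, h_2 = f(L/D)V²/2g = 1.740 m
Series → Q common, losses add: H = Σh = 7.281 m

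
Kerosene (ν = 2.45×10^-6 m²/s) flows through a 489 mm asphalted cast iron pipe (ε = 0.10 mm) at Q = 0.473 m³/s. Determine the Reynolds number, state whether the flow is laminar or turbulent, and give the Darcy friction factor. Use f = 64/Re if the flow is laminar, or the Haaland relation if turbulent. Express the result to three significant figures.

Re ≈ 5.03×10^5; turbulent; f ≈ 0.0153

V = 4Q/(πD²) = 2.519 m/s
Re = VD/ν = 2.519·0.489/2.45×10^-6 = 5.03×10^5
Re > 4000 → turbulent; ε/D = 2.04×10^-4
Haaland: f = 0.01532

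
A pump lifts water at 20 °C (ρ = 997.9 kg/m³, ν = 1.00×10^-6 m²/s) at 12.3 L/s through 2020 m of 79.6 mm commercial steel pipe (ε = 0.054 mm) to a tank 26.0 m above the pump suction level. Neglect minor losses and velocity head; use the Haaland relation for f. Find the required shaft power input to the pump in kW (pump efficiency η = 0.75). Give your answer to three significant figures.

V = 4Q/(πD²) = 2.472 m/s; Re = 1.97×10^5; ε/D = 6.78×10^-4; f = 0.01955
h_f = f(L/D)V²/2g = 154.4 m
Total head H = z + h_f = 26.0 + 154.4 = 180.4 m
P_hyd = ρgQH = 997.9·9.81·0.0123·180.4 = 21.73 kW
P_shaft = P_hyd/η = 21.73/0.75 = 28.97 kW

P_shaft ≈ 29.0 kW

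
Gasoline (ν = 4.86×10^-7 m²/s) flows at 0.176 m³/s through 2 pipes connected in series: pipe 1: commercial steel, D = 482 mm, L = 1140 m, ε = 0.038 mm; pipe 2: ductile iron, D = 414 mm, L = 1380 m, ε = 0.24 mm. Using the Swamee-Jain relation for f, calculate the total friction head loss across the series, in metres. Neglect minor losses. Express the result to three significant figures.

H ≈ 6.64 m

Pipe 1: V = 0.9646 m/s, Re = 9.57×10^5, ε/D = 7.88×10^-5, f = 0.01324, h_1 = f(L/D)V²/2g = 1.485 m
Pipe 2: V = 1.307 m/s, Re = 1.11×10^6, ε/D = 5.80×10^-4, f = 0.01777, h_2 = f(L/D)V²/2g = 5.160 m
Series → Q common, losses add: H = Σh = 6.645 m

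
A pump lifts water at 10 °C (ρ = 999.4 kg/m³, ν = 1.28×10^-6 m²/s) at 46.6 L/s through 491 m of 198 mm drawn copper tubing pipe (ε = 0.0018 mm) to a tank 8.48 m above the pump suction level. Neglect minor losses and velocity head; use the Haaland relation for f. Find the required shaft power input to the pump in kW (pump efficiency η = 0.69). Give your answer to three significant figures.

P_shaft ≈ 8.51 kW

V = 4Q/(πD²) = 1.513 m/s; Re = 2.34×10^5; ε/D = 9.09×10^-6; f = 0.01509
h_f = f(L/D)V²/2g = 4.370 m
Total head H = z + h_f = 8.48 + 4.370 = 12.85 m
P_hyd = ρgQH = 999.4·9.81·0.0466·12.85 = 5.871 kW
P_shaft = P_hyd/η = 5.871/0.69 = 8.508 kW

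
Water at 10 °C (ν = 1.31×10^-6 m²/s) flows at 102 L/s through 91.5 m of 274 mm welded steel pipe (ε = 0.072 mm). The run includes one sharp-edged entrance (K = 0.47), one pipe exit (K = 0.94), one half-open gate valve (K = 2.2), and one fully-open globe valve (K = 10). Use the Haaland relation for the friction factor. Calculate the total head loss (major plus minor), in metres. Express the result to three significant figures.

V = 4Q/(πD²) = 1.730 m/s; V²/2g = 0.1525 m
Re = 3.62×10^5, ε/D = 2.63×10^-4 → f = 0.01625 (Haaland)
Major: h_f = f(L/D)·V²/2g = 0.01625·333.9·0.1525 = 0.8279 m
Minor: ΣK = 13.6; h_m = ΣK·V²/2g = 2.076 m
Total H_L = 0.8279 + 2.076 = 2.904 m

H_L ≈ 2.90 m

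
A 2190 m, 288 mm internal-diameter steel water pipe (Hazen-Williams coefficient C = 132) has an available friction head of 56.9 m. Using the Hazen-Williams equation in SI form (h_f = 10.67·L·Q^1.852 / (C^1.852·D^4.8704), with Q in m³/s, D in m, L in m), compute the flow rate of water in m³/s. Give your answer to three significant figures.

Rearranging: Q = [h_f·C^1.852·D^4.8704 / (10.67·L)]^(1/1.852)
Q = [56.9·132^1.852·0.288^4.8704 / (10.67·2190)]^0.540 = 0.1940 m³/s

Q ≈ 0.194 m³/s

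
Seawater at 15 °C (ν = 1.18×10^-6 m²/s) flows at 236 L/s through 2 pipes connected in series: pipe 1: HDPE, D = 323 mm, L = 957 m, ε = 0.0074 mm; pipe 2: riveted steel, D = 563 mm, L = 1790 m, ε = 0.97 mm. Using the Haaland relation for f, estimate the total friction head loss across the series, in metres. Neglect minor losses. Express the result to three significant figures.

Pipe 1: V = 2.880 m/s, Re = 7.88×10^5, ε/D = 2.29×10^-5, f = 0.01243, h_1 = f(L/D)V²/2g = 15.57 m
Pipe 2: V = 0.9480 m/s, Re = 4.52×10^5, ε/D = 0.00172, f = 0.02296, h_2 = f(L/D)V²/2g = 3.343 m
Series → Q common, losses add: H = Σh = 18.92 m

H ≈ 18.9 m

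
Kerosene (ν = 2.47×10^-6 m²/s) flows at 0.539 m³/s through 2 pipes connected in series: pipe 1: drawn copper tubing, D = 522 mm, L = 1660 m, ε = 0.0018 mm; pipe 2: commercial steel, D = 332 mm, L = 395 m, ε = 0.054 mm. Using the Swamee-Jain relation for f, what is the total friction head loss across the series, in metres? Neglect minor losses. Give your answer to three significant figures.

H ≈ 47.5 m

Pipe 1: V = 2.519 m/s, Re = 5.32×10^5, ε/D = 3.45×10^-6, f = 0.01300, h_1 = f(L/D)V²/2g = 13.37 m
Pipe 2: V = 6.226 m/s, Re = 8.37×10^5, ε/D = 1.63×10^-4, f = 0.01452, h_2 = f(L/D)V²/2g = 34.12 m
Series → Q common, losses add: H = Σh = 47.49 m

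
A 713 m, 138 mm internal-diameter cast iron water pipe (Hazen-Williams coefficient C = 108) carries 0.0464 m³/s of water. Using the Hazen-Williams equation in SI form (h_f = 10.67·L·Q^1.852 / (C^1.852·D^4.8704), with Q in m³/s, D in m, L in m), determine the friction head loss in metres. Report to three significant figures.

h_f = 10.67·713·0.0464^1.852 / (108^1.852·0.138^4.8704) = 68.37 m

h_f ≈ 68.4 m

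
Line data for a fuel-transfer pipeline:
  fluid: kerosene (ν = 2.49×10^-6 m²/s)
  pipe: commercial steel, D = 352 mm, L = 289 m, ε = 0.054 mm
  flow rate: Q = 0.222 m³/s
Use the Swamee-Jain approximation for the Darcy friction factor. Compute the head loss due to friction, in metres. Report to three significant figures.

h_f ≈ 3.44 m

V = 4Q/(πD²) = 4·0.222/(π·0.352²) = 2.281 m/s
Re = VD/ν = 2.281·0.352/2.49×10^-6 = 3.22×10^5 → turbulent
ε/D = 0.054/352 = 1.53×10^-4
Swamee-Jain: f = 0.01578
h_f = f(L/D)V²/(2g) = 0.01578·(289/0.352)·2.281²/(2·9.81) = 3.437 m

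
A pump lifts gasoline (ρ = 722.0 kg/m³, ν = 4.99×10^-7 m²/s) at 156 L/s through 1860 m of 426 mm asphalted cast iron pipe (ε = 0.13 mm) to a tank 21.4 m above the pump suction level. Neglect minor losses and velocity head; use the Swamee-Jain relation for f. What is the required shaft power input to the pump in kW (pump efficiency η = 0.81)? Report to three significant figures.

V = 4Q/(πD²) = 1.094 m/s; Re = 9.34×10^5; ε/D = 3.05×10^-4; f = 0.01585
h_f = f(L/D)V²/2g = 4.225 m
Total head H = z + h_f = 21.4 + 4.225 = 25.63 m
P_hyd = ρgQH = 722.0·9.81·0.156·25.63 = 28.31 kW
P_shaft = P_hyd/η = 28.31/0.81 = 34.96 kW

P_shaft ≈ 35.0 kW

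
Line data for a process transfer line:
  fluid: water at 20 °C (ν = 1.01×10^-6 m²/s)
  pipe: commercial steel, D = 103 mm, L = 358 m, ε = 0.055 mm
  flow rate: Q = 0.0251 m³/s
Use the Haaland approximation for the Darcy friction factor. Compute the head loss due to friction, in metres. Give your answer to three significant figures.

h_f ≈ 29.3 m

V = 4Q/(πD²) = 4·0.0251/(π·0.103²) = 3.012 m/s
Re = VD/ν = 3.012·0.103/1.01×10^-6 = 3.07×10^5 → turbulent
ε/D = 0.055/103 = 5.34×10^-4
Haaland: f = 0.01824
h_f = f(L/D)V²/(2g) = 0.01824·(358/0.103)·3.012²/(2·9.81) = 29.32 m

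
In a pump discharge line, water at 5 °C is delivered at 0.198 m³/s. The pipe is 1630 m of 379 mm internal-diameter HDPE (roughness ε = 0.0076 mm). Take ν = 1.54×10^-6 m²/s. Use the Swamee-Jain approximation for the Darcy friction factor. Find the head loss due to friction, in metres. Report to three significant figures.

h_f ≈ 9.27 m

V = 4Q/(πD²) = 4·0.198/(π·0.379²) = 1.755 m/s
Re = VD/ν = 1.755·0.379/1.54×10^-6 = 4.32×10^5 → turbulent
ε/D = 0.0076/379 = 2.01×10^-5
Swamee-Jain: f = 0.01373
h_f = f(L/D)V²/(2g) = 0.01373·(1630/0.379)·1.755²/(2·9.81) = 9.271 m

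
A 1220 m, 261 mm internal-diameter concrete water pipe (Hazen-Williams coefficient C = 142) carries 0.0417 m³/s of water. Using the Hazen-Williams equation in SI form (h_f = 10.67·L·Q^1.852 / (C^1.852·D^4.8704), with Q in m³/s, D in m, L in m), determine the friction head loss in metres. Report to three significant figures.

h_f ≈ 2.60 m

h_f = 10.67·1220·0.0417^1.852 / (142^1.852·0.261^4.8704) = 2.595 m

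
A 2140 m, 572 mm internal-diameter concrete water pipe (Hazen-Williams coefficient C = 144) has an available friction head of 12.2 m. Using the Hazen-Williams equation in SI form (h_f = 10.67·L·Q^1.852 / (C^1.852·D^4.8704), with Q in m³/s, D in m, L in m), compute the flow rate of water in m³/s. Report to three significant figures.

Rearranging: Q = [h_f·C^1.852·D^4.8704 / (10.67·L)]^(1/1.852)
Q = [12.2·144^1.852·0.572^4.8704 / (10.67·2140)]^0.540 = 0.5669 m³/s

Q ≈ 0.567 m³/s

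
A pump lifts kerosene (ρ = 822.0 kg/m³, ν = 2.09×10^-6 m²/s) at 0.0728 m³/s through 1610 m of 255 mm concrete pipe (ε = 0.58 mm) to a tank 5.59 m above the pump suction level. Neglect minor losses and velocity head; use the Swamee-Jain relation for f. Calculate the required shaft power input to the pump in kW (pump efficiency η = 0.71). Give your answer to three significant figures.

V = 4Q/(πD²) = 1.425 m/s; Re = 1.74×10^5; ε/D = 0.00227; f = 0.02536
h_f = f(L/D)V²/2g = 16.58 m
Total head H = z + h_f = 5.59 + 16.58 = 22.17 m
P_hyd = ρgQH = 822.0·9.81·0.0728·22.17 = 13.02 kW
P_shaft = P_hyd/η = 13.02/0.71 = 18.33 kW

P_shaft ≈ 18.3 kW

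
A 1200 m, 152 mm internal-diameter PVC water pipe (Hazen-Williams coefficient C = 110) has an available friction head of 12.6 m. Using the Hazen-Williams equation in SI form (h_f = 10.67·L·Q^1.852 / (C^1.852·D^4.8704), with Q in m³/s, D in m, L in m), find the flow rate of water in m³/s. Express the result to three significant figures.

Q ≈ 0.0185 m³/s

Rearranging: Q = [h_f·C^1.852·D^4.8704 / (10.67·L)]^(1/1.852)
Q = [12.6·110^1.852·0.152^4.8704 / (10.67·1200)]^0.540 = 0.01846 m³/s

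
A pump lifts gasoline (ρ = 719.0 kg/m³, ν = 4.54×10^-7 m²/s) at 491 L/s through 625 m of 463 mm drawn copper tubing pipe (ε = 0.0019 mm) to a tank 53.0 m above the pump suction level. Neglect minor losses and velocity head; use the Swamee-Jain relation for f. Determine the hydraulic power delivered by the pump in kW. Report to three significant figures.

V = 4Q/(πD²) = 2.916 m/s; Re = 2.97×10^6; ε/D = 4.10×10^-6; f = 0.009943
h_f = f(L/D)V²/2g = 5.818 m
Total head H = z + h_f = 53.0 + 5.818 = 58.82 m
P_hyd = ρgQH = 719.0·9.81·0.491·58.82 = 203.7 kW

P_hyd ≈ 204 kW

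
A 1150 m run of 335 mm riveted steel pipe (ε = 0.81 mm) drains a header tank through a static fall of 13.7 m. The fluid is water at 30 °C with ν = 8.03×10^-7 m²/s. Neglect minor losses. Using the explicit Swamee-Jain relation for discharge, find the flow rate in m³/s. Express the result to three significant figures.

Swamee-Jain (Type II): Q = -0.965·√(gD⁵h_f/L)·ln[ε/(3.7D) + √(3.17ν²L/(gD³h_f))]
√(gD⁵h_f/L) = √(9.81·0.335⁵·13.7/1150) = 0.02221
ε/(3.7D) = 6.53×10^-4; √(3.17ν²L/(gD³h_f)) = 2.16×10^-5
Q = -0.965·0.02221·ln(6.751×10^-4) = 0.1564 m³/s
Check: V = 1.77 m/s, Re = 7.40×10^5, f = 0.02495, h_f = 13.8 m ≈ 13.7 m ✓

Q ≈ 0.156 m³/s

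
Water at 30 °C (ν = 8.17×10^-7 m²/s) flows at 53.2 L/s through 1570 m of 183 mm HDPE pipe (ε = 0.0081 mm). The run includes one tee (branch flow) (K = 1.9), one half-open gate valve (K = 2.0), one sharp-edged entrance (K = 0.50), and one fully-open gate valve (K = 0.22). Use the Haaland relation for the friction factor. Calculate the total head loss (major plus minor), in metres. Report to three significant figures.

H_L ≈ 25.7 m

V = 4Q/(πD²) = 2.023 m/s; V²/2g = 0.2085 m
Re = 4.53×10^5, ε/D = 4.43×10^-5 → f = 0.01380 (Haaland)
Major: h_f = f(L/D)·V²/2g = 0.01380·8579·0.2085 = 24.69 m
Minor: ΣK = 4.62; h_m = ΣK·V²/2g = 0.9633 m
Total H_L = 24.69 + 0.9633 = 25.65 m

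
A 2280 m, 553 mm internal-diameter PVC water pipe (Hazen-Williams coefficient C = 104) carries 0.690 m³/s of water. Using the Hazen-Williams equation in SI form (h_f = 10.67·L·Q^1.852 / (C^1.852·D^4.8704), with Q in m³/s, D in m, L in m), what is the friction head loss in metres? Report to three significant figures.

h_f = 10.67·2280·0.690^1.852 / (104^1.852·0.553^4.8704) = 40.28 m

h_f ≈ 40.3 m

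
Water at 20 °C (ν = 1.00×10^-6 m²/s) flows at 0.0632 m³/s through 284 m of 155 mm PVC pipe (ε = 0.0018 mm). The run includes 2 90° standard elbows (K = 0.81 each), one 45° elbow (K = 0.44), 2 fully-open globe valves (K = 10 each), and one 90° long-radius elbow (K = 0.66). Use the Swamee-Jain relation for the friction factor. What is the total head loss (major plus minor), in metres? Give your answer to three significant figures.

V = 4Q/(πD²) = 3.349 m/s; V²/2g = 0.5718 m
Re = 5.19×10^5, ε/D = 1.16×10^-5 → f = 0.01319 (Swamee-Jain)
Major: h_f = f(L/D)·V²/2g = 0.01319·1832·0.5718 = 13.82 m
Minor: ΣK = 22.7; h_m = ΣK·V²/2g = 12.99 m
Total H_L = 13.82 + 12.99 = 26.81 m

H_L ≈ 26.8 m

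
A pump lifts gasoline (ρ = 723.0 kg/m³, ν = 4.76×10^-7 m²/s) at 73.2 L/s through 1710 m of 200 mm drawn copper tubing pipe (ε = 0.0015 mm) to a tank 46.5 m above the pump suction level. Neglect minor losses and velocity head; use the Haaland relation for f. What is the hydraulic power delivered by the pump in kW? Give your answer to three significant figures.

V = 4Q/(πD²) = 2.330 m/s; Re = 9.79×10^5; ε/D = 7.50×10^-6; f = 0.01176
h_f = f(L/D)V²/2g = 27.82 m
Total head H = z + h_f = 46.5 + 27.82 = 74.32 m
P_hyd = ρgQH = 723.0·9.81·0.0732·74.32 = 38.58 kW

P_hyd ≈ 38.6 kW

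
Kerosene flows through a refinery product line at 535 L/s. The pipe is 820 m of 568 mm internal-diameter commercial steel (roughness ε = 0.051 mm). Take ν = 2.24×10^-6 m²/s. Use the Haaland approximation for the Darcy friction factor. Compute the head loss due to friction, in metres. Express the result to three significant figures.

h_f ≈ 4.60 m

V = 4Q/(πD²) = 4·0.535/(π·0.568²) = 2.111 m/s
Re = VD/ν = 2.111·0.568/2.24×10^-6 = 5.35×10^5 → turbulent
ε/D = 0.051/568 = 8.98×10^-5
Haaland: f = 0.01403
h_f = f(L/D)V²/(2g) = 0.01403·(820/0.568)·2.111²/(2·9.81) = 4.603 m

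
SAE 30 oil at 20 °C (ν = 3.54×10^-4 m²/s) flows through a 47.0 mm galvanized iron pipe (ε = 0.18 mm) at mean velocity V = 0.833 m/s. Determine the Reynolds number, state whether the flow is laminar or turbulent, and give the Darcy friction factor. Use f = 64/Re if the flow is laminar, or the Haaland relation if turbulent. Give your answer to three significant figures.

Re = VD/ν = 0.8330·0.0470/3.54×10^-4 = 111
Re < 2300 → laminar → f = 64/Re = 0.5787

Re ≈ 111; laminar; f = 64/Re ≈ 0.579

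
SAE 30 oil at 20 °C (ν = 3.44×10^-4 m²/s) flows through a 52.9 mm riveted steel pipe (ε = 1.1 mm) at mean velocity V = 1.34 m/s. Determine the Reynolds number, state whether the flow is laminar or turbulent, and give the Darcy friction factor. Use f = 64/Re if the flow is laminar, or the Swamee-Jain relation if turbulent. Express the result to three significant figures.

Re = VD/ν = 1.340·0.0529/3.44×10^-4 = 206
Re < 2300 → laminar → f = 64/Re = 0.3106

Re ≈ 206; laminar; f = 64/Re ≈ 0.311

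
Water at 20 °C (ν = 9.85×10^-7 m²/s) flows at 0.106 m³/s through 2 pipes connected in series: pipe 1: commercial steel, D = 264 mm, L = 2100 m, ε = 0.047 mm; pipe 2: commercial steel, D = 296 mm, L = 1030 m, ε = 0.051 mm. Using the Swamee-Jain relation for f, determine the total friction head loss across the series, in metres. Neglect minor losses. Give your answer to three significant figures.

Pipe 1: V = 1.936 m/s, Re = 5.19×10^5, ε/D = 1.78×10^-4, f = 0.01525, h_1 = f(L/D)V²/2g = 23.18 m
Pipe 2: V = 1.540 m/s, Re = 4.63×10^5, ε/D = 1.72×10^-4, f = 0.01536, h_2 = f(L/D)V²/2g = 6.462 m
Series → Q common, losses add: H = Σh = 29.65 m

H ≈ 29.6 m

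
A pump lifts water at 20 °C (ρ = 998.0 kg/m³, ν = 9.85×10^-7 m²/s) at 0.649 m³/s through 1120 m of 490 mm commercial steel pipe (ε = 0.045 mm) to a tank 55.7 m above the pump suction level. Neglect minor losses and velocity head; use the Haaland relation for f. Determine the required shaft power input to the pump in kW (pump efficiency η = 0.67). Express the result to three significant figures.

V = 4Q/(πD²) = 3.442 m/s; Re = 1.71×10^6; ε/D = 9.18×10^-5; f = 0.01270
h_f = f(L/D)V²/2g = 17.53 m
Total head H = z + h_f = 55.7 + 17.53 = 73.23 m
P_hyd = ρgQH = 998.0·9.81·0.649·73.23 = 465.3 kW
P_shaft = P_hyd/η = 465.3/0.67 = 694.4 kW

P_shaft ≈ 694 kW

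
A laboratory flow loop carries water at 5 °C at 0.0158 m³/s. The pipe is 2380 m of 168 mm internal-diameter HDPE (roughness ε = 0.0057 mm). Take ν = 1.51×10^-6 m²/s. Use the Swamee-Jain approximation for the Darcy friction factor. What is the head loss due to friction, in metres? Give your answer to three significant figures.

V = 4Q/(πD²) = 4·0.0158/(π·0.168²) = 0.7128 m/s
Re = VD/ν = 0.7128·0.168/1.51×10^-6 = 7.93×10^4 → turbulent
ε/D = 0.0057/168 = 3.39×10^-5
Swamee-Jain: f = 0.01894
h_f = f(L/D)V²/(2g) = 0.01894·(2380/0.168)·0.7128²/(2·9.81) = 6.948 m

h_f ≈ 6.95 m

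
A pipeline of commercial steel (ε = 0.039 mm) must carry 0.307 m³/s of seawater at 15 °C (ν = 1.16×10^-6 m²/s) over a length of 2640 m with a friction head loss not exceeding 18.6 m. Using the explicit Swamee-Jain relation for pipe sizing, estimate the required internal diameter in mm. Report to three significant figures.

Swamee-Jain (Type III): D = 0.66·[ε^1.25·(LQ²/(gh_f))^4.75 + ν·Q^9.4·(L/(gh_f))^5.2]^0.04
LQ²/(gh_f) = 1.364; L/(gh_f) = 14.47
Term 1 = ε^1.25·(…)^4.75 = 1.34×10^-5; Term 2 = ν·Q^9.4·(…)^5.2 = 1.90×10^-5
D = 0.66·(1.34×10^-5 + 1.90×10^-5)^0.04 = 0.4365 m = 436 mm
Check: V = 2.05 m/s, Re = 7.72×10^5, f = 0.01367, h_f = 17.7 m ≈ 18.6 m ✓

D ≈ 436 mm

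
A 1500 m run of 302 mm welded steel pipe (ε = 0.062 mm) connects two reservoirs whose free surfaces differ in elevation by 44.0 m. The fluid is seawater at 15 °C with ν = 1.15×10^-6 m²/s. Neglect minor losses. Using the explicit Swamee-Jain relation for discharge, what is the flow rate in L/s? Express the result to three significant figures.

Q ≈ 245 L/s

Swamee-Jain (Type II): Q = -0.965·√(gD⁵h_f/L)·ln[ε/(3.7D) + √(3.17ν²L/(gD³h_f))]
√(gD⁵h_f/L) = √(9.81·0.302⁵·44.0/1500) = 0.02689
ε/(3.7D) = 5.55×10^-5; √(3.17ν²L/(gD³h_f)) = 2.30×10^-5
Q = -0.965·0.02689·ln(7.848×10^-5) = 0.2453 m³/s
Check: V = 3.42 m/s, Re = 8.99×10^5, f = 0.01492, h_f = 44.3 m ≈ 44.0 m ✓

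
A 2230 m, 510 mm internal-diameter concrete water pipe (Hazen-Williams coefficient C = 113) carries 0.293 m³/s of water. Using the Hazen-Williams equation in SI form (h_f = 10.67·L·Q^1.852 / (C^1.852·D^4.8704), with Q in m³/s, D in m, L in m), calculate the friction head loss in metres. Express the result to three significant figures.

h_f = 10.67·2230·0.293^1.852 / (113^1.852·0.510^4.8704) = 10.26 m

h_f ≈ 10.3 m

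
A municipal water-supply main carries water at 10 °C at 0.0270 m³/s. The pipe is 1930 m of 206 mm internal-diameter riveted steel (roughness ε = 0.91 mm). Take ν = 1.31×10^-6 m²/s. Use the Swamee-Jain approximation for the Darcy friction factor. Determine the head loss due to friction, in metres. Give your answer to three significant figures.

h_f ≈ 9.49 m

V = 4Q/(πD²) = 4·0.0270/(π·0.206²) = 0.8101 m/s
Re = VD/ν = 0.8101·0.206/1.31×10^-6 = 1.27×10^5 → turbulent
ε/D = 0.91/206 = 0.00442
Swamee-Jain: f = 0.03029
h_f = f(L/D)V²/(2g) = 0.03029·(1930/0.206)·0.8101²/(2·9.81) = 9.492 m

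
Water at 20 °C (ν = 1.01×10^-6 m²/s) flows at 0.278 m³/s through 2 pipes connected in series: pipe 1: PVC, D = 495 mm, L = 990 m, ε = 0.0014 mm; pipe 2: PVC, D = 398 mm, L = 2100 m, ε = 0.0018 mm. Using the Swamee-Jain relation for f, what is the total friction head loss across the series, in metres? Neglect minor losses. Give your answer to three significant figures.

H ≈ 18.7 m

Pipe 1: V = 1.445 m/s, Re = 7.08×10^5, ε/D = 2.83×10^-6, f = 0.01237, h_1 = f(L/D)V²/2g = 2.631 m
Pipe 2: V = 2.235 m/s, Re = 8.81×10^5, ε/D = 4.52×10^-6, f = 0.01196, h_2 = f(L/D)V²/2g = 16.07 m
Series → Q common, losses add: H = Σh = 18.70 m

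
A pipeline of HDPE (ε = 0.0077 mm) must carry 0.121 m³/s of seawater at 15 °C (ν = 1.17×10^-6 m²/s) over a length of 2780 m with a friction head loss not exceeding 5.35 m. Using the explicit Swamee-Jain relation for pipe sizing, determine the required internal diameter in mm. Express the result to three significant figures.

D ≈ 395 mm

Swamee-Jain (Type III): D = 0.66·[ε^1.25·(LQ²/(gh_f))^4.75 + ν·Q^9.4·(L/(gh_f))^5.2]^0.04
LQ²/(gh_f) = 0.7755; L/(gh_f) = 52.97
Term 1 = ε^1.25·(…)^4.75 = 1.21×10^-7; Term 2 = ν·Q^9.4·(…)^5.2 = 2.58×10^-6
D = 0.66·(1.21×10^-7 + 2.58×10^-6)^0.04 = 0.3952 m = 395 mm
Check: V = 0.987 m/s, Re = 3.33×10^5, f = 0.01434, h_f = 5.00 m ≈ 5.35 m ✓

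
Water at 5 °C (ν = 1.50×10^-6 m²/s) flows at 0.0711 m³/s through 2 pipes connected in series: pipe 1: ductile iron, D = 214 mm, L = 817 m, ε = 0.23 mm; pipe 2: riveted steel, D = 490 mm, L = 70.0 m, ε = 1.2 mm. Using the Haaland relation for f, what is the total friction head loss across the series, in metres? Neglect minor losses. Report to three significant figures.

H ≈ 15.9 m

Pipe 1: V = 1.977 m/s, Re = 2.82×10^5, ε/D = 0.00107, f = 0.02088, h_1 = f(L/D)V²/2g = 15.88 m
Pipe 2: V = 0.3770 m/s, Re = 1.23×10^5, ε/D = 0.00245, f = 0.02588, h_2 = f(L/D)V²/2g = 0.02678 m
Series → Q common, losses add: H = Σh = 15.90 m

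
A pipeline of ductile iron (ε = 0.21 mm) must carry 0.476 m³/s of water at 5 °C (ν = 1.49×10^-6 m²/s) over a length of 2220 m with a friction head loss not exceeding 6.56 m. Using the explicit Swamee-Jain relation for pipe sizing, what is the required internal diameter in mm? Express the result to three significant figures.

Swamee-Jain (Type III): D = 0.66·[ε^1.25·(LQ²/(gh_f))^4.75 + ν·Q^9.4·(L/(gh_f))^5.2]^0.04
LQ²/(gh_f) = 7.816; L/(gh_f) = 34.50
Term 1 = ε^1.25·(…)^4.75 = 0.441; Term 2 = ν·Q^9.4·(…)^5.2 = 0.138
D = 0.66·(0.441 + 0.138)^0.04 = 0.6457 m = 646 mm
Check: V = 1.45 m/s, Re = 6.30×10^5, f = 0.01634, h_f = 6.05 m ≈ 6.56 m ✓

D ≈ 646 mm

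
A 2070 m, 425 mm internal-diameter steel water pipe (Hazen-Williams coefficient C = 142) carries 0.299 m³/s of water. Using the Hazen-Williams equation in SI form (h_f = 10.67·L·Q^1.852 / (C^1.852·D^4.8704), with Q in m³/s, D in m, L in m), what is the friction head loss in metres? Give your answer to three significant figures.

h_f ≈ 15.7 m

h_f = 10.67·2070·0.299^1.852 / (142^1.852·0.425^4.8704) = 15.74 m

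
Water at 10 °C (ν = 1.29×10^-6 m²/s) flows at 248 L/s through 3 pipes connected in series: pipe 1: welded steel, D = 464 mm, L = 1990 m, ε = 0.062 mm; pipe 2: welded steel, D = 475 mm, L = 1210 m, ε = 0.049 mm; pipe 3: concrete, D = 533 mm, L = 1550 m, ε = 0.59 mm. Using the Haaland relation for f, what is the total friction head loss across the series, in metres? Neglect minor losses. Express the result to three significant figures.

H ≈ 14.3 m

Pipe 1: V = 1.467 m/s, Re = 5.28×10^5, ε/D = 1.34×10^-4, f = 0.01455, h_1 = f(L/D)V²/2g = 6.842 m
Pipe 2: V = 1.400 m/s, Re = 5.15×10^5, ε/D = 1.03×10^-4, f = 0.01425, h_2 = f(L/D)V²/2g = 3.624 m
Pipe 3: V = 1.111 m/s, Re = 4.59×10^5, ε/D = 0.00111, f = 0.02070, h_3 = f(L/D)V²/2g = 3.790 m
Series → Q common, losses add: H = Σh = 14.26 m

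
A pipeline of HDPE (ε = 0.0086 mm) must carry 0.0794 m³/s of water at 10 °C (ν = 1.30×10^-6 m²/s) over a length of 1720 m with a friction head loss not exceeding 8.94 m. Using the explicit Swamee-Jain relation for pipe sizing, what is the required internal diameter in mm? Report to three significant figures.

D ≈ 276 mm

Swamee-Jain (Type III): D = 0.66·[ε^1.25·(LQ²/(gh_f))^4.75 + ν·Q^9.4·(L/(gh_f))^5.2]^0.04
LQ²/(gh_f) = 0.1236; L/(gh_f) = 19.61
Term 1 = ε^1.25·(…)^4.75 = 2.27×10^-11; Term 2 = ν·Q^9.4·(…)^5.2 = 3.11×10^-10
D = 0.66·(2.27×10^-11 + 3.11×10^-10)^0.04 = 0.2757 m = 276 mm
Check: V = 1.33 m/s, Re = 2.82×10^5, f = 0.01489, h_f = 8.37 m ≈ 8.94 m ✓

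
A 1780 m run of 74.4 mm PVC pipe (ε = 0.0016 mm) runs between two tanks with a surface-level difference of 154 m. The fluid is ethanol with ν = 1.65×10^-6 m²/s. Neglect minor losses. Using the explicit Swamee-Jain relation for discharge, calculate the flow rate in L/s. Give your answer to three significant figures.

Swamee-Jain (Type II): Q = -0.965·√(gD⁵h_f/L)·ln[ε/(3.7D) + √(3.17ν²L/(gD³h_f))]
√(gD⁵h_f/L) = √(9.81·0.0744⁵·154/1780) = 0.001391
ε/(3.7D) = 5.81×10^-6; √(3.17ν²L/(gD³h_f)) = 1.57×10^-4
Q = -0.965·0.001391·ln(1.629×10^-4) = 0.01171 m³/s
Check: V = 2.69 m/s, Re = 1.21×10^5, f = 0.01731, h_f = 153 m ≈ 154 m ✓

Q ≈ 11.7 L/s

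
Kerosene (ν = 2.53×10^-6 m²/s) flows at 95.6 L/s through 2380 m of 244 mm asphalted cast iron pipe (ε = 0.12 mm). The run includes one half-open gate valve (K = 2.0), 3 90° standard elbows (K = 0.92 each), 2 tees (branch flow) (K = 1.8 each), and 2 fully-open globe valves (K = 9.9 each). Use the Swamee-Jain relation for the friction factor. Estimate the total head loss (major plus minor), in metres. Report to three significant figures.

H_L ≈ 45.3 m

V = 4Q/(πD²) = 2.045 m/s; V²/2g = 0.2130 m
Re = 1.97×10^5, ε/D = 4.92×10^-4 → f = 0.01891 (Swamee-Jain)
Major: h_f = f(L/D)·V²/2g = 0.01891·9754·0.2130 = 39.31 m
Minor: ΣK = 28.2; h_m = ΣK·V²/2g = 5.999 m
Total H_L = 39.31 + 5.999 = 45.31 m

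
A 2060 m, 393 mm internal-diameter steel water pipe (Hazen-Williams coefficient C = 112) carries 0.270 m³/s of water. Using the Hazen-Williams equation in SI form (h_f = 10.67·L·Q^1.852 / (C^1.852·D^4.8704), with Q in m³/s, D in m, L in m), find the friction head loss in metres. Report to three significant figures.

h_f = 10.67·2060·0.270^1.852 / (112^1.852·0.393^4.8704) = 29.46 m

h_f ≈ 29.5 m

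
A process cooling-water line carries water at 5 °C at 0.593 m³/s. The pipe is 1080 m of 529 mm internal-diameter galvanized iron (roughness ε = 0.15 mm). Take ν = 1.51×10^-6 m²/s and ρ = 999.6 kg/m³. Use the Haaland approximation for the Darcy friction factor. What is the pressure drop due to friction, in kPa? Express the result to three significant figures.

V = 4Q/(πD²) = 4·0.593/(π·0.529²) = 2.698 m/s
Re = VD/ν = 2.698·0.529/1.51×10^-6 = 9.45×10^5 → turbulent
ε/D = 0.15/529 = 2.84×10^-4
Haaland: f = 0.01549
h_f = f(L/D)V²/(2g) = 0.01549·(1080/0.529)·2.698²/(2·9.81) = 11.73 m
Δp = ρg·h_f = 999.6·9.81·11.73 = 115.0 kPa

Δp ≈ 115 kPa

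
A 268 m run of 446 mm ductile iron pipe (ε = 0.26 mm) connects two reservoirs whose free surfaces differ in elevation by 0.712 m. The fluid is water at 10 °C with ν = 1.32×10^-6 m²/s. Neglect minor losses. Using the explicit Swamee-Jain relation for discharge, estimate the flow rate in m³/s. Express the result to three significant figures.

Swamee-Jain (Type II): Q = -0.965·√(gD⁵h_f/L)·ln[ε/(3.7D) + √(3.17ν²L/(gD³h_f))]
√(gD⁵h_f/L) = √(9.81·0.446⁵·0.712/268) = 0.02145
ε/(3.7D) = 1.58×10^-4; √(3.17ν²L/(gD³h_f)) = 4.89×10^-5
Q = -0.965·0.02145·ln(2.064×10^-4) = 0.1756 m³/s
Check: V = 1.12 m/s, Re = 3.80×10^5, f = 0.01853, h_f = 0.717 m ≈ 0.712 m ✓

Q ≈ 0.176 m³/s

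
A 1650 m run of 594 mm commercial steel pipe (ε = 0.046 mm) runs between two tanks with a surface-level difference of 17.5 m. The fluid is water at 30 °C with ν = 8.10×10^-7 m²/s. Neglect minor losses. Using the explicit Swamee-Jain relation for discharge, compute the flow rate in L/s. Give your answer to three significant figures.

Swamee-Jain (Type II): Q = -0.965·√(gD⁵h_f/L)·ln[ε/(3.7D) + √(3.17ν²L/(gD³h_f))]
√(gD⁵h_f/L) = √(9.81·0.594⁵·17.5/1650) = 0.08772
ε/(3.7D) = 2.09×10^-5; √(3.17ν²L/(gD³h_f)) = 9.77×10^-6
Q = -0.965·0.08772·ln(3.070×10^-5) = 0.8796 m³/s
Check: V = 3.17 m/s, Re = 2.33×10^6, f = 0.01234, h_f = 17.6 m ≈ 17.5 m ✓

Q ≈ 880 L/s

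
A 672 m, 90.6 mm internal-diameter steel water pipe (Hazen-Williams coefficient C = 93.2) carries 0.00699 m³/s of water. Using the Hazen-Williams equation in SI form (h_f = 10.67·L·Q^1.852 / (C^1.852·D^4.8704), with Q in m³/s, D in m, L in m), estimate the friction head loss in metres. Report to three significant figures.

h_f ≈ 19.7 m

h_f = 10.67·672·0.00699^1.852 / (93.2^1.852·0.0906^4.8704) = 19.74 m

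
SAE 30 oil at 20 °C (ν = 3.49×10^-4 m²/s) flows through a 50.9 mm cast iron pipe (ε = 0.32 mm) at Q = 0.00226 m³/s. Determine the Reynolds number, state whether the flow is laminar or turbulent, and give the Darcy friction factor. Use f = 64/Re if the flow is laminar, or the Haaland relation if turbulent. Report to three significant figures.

V = 4Q/(πD²) = 1.111 m/s
Re = VD/ν = 1.111·0.0509/3.49×10^-4 = 162
Re < 2300 → laminar → f = 64/Re = 0.3951

Re ≈ 162; laminar; f = 64/Re ≈ 0.395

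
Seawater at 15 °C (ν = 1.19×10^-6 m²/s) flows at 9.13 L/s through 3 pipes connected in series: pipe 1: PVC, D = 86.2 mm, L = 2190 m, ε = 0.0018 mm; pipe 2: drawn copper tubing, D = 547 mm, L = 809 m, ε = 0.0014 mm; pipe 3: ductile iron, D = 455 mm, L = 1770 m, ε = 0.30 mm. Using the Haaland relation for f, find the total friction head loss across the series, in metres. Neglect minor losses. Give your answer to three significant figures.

H ≈ 55.3 m

Pipe 1: V = 1.564 m/s, Re = 1.13×10^5, ε/D = 2.09×10^-5, f = 0.01746, h_1 = f(L/D)V²/2g = 55.32 m
Pipe 2: V = 0.03885 m/s, Re = 1.79×10^4, ε/D = 2.56×10^-6, f = 0.02650, h_2 = f(L/D)V²/2g = 0.003015 m
Pipe 3: V = 0.05615 m/s, Re = 2.15×10^4, ε/D = 6.59×10^-4, f = 0.02657, h_3 = f(L/D)V²/2g = 0.01661 m
Series → Q common, losses add: H = Σh = 55.34 m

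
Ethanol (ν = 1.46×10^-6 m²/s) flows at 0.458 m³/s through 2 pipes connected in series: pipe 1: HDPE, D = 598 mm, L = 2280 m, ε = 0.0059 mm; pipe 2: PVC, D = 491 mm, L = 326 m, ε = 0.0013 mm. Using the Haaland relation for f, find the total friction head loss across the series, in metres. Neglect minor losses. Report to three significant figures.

Pipe 1: V = 1.631 m/s, Re = 6.68×10^5, ε/D = 9.87×10^-6, f = 0.01255, h_1 = f(L/D)V²/2g = 6.485 m
Pipe 2: V = 2.419 m/s, Re = 8.13×10^5, ε/D = 2.65×10^-6, f = 0.01204, h_2 = f(L/D)V²/2g = 2.383 m
Series → Q common, losses add: H = Σh = 8.868 m

H ≈ 8.87 m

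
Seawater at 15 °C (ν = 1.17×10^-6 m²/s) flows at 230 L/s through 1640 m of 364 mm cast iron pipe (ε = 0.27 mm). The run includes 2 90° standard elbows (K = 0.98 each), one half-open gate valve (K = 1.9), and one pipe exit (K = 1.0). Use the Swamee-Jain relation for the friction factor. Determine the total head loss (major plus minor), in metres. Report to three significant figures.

H_L ≈ 22.5 m

V = 4Q/(πD²) = 2.210 m/s; V²/2g = 0.2490 m
Re = 6.88×10^5, ε/D = 7.42×10^-4 → f = 0.01893 (Swamee-Jain)
Major: h_f = f(L/D)·V²/2g = 0.01893·4505·0.2490 = 21.24 m
Minor: ΣK = 4.86; h_m = ΣK·V²/2g = 1.210 m
Total H_L = 21.24 + 1.210 = 22.45 m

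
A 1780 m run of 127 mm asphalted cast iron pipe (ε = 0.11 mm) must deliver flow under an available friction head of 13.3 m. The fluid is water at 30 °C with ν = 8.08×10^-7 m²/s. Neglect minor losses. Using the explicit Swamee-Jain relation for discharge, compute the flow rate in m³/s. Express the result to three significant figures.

Swamee-Jain (Type II): Q = -0.965·√(gD⁵h_f/L)·ln[ε/(3.7D) + √(3.17ν²L/(gD³h_f))]
√(gD⁵h_f/L) = √(9.81·0.127⁵·13.3/1780) = 0.001556
ε/(3.7D) = 2.34×10^-4; √(3.17ν²L/(gD³h_f)) = 1.17×10^-4
Q = -0.965·0.001556·ln(3.515×10^-4) = 0.01194 m³/s
Check: V = 0.943 m/s, Re = 1.48×10^5, f = 0.02110, h_f = 13.4 m ≈ 13.3 m ✓

Q ≈ 0.0119 m³/s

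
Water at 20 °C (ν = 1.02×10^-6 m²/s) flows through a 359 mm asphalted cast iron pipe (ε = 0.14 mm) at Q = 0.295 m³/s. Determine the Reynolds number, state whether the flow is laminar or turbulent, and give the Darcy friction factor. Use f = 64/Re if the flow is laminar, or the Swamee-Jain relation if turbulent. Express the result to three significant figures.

Re ≈ 1.03×10^6; turbulent; f ≈ 0.0165

V = 4Q/(πD²) = 2.914 m/s
Re = VD/ν = 2.914·0.359/1.02×10^-6 = 1.03×10^6
Re > 4000 → turbulent; ε/D = 3.90×10^-4
Swamee-Jain: f = 0.01649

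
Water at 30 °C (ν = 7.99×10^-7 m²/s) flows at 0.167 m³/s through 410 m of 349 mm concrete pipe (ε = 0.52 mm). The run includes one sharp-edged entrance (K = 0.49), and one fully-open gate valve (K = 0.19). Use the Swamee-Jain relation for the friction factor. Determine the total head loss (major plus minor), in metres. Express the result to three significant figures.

H_L ≈ 4.14 m

V = 4Q/(πD²) = 1.746 m/s; V²/2g = 0.1553 m
Re = 7.63×10^5, ε/D = 0.00149 → f = 0.02208 (Swamee-Jain)
Major: h_f = f(L/D)·V²/2g = 0.02208·1175·0.1553 = 4.030 m
Minor: ΣK = 0.680; h_m = ΣK·V²/2g = 0.1056 m
Total H_L = 4.030 + 0.1056 = 4.135 m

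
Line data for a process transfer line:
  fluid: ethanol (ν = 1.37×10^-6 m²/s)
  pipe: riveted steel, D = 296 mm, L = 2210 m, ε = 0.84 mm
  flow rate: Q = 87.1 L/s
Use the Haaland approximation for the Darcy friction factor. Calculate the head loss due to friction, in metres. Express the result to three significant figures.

h_f ≈ 16.0 m

V = 4Q/(πD²) = 4·0.0871/(π·0.296²) = 1.266 m/s
Re = VD/ν = 1.266·0.296/1.37×10^-6 = 2.73×10^5 → turbulent
ε/D = 0.84/296 = 0.00284
Haaland: f = 0.02627
h_f = f(L/D)V²/(2g) = 0.02627·(2210/0.296)·1.266²/(2·9.81) = 16.02 m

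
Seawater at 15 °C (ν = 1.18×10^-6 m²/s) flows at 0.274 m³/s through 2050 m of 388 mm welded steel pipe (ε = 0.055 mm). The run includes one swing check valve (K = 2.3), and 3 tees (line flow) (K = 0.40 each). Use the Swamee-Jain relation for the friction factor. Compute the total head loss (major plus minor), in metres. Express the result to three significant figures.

H_L ≈ 21.7 m

V = 4Q/(πD²) = 2.317 m/s; V²/2g = 0.2737 m
Re = 7.62×10^5, ε/D = 1.42×10^-4 → f = 0.01437 (Swamee-Jain)
Major: h_f = f(L/D)·V²/2g = 0.01437·5284·0.2737 = 20.78 m
Minor: ΣK = 3.50; h_m = ΣK·V²/2g = 0.9580 m
Total H_L = 20.78 + 0.9580 = 21.74 m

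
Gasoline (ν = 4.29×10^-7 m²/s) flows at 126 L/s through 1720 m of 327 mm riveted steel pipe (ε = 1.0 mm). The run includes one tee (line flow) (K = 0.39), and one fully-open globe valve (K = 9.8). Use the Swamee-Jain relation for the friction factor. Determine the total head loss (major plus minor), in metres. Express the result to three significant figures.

H_L ≈ 17.2 m

V = 4Q/(πD²) = 1.500 m/s; V²/2g = 0.1147 m
Re = 1.14×10^6, ε/D = 0.00306 → f = 0.02649 (Swamee-Jain)
Major: h_f = f(L/D)·V²/2g = 0.02649·5260·0.1147 = 15.98 m
Minor: ΣK = 10.2; h_m = ΣK·V²/2g = 1.169 m
Total H_L = 15.98 + 1.169 = 17.15 m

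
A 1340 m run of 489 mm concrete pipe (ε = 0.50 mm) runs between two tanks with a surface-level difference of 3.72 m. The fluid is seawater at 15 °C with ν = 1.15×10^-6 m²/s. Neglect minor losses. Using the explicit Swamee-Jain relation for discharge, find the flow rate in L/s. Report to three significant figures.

Swamee-Jain (Type II): Q = -0.965·√(gD⁵h_f/L)·ln[ε/(3.7D) + √(3.17ν²L/(gD³h_f))]
√(gD⁵h_f/L) = √(9.81·0.489⁵·3.72/1340) = 0.02759
ε/(3.7D) = 2.76×10^-4; √(3.17ν²L/(gD³h_f)) = 3.63×10^-5
Q = -0.965·0.02759·ln(3.126×10^-4) = 0.2149 m³/s
Check: V = 1.14 m/s, Re = 4.87×10^5, f = 0.02047, h_f = 3.74 m ≈ 3.72 m ✓

Q ≈ 215 L/s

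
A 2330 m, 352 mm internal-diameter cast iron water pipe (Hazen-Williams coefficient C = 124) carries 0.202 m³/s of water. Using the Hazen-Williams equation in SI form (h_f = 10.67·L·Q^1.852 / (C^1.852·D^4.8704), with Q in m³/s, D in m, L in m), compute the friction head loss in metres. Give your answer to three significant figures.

h_f ≈ 27.6 m

h_f = 10.67·2330·0.202^1.852 / (124^1.852·0.352^4.8704) = 27.58 m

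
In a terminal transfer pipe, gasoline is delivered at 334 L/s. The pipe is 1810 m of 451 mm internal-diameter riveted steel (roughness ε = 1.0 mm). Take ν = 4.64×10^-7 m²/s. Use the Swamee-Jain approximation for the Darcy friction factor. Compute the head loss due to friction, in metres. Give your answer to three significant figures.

V = 4Q/(πD²) = 4·0.334/(π·0.451²) = 2.091 m/s
Re = VD/ν = 2.091·0.451/4.64×10^-7 = 2.03×10^6 → turbulent
ε/D = 1.0/451 = 0.00222
Swamee-Jain: f = 0.02421
h_f = f(L/D)V²/(2g) = 0.02421·(1810/0.451)·2.091²/(2·9.81) = 21.64 m

h_f ≈ 21.6 m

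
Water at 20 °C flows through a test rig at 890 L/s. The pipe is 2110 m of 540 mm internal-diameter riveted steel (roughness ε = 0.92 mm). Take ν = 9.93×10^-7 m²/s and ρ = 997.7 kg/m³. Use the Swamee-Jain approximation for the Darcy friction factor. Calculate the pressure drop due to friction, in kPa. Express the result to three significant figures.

V = 4Q/(πD²) = 4·0.890/(π·0.540²) = 3.886 m/s
Re = VD/ν = 3.886·0.540/9.93×10^-7 = 2.11×10^6 → turbulent
ε/D = 0.92/540 = 0.00170
Swamee-Jain: f = 0.02260
h_f = f(L/D)V²/(2g) = 0.02260·(2110/0.540)·3.886²/(2·9.81) = 67.97 m
Δp = ρg·h_f = 997.7·9.81·67.97 = 665.3 kPa

Δp ≈ 665 kPa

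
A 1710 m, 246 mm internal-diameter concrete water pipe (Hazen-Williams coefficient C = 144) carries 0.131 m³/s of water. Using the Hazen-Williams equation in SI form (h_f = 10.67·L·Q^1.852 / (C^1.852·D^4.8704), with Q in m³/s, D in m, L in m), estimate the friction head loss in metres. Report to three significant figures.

h_f ≈ 39.4 m

h_f = 10.67·1710·0.131^1.852 / (144^1.852·0.246^4.8704) = 39.40 m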